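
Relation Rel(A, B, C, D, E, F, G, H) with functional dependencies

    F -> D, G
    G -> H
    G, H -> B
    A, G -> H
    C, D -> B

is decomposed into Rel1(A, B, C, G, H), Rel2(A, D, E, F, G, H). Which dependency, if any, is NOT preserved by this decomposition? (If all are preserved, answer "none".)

C, D -> B

Check C, D → B: no single fragment contains all of {B, C, D}, and the restricted closure of {C, D} across the fragments never reaches {B}.
F → D, G is preserved.
G → H is preserved.
G, H → B is preserved.
A, G → H is preserved.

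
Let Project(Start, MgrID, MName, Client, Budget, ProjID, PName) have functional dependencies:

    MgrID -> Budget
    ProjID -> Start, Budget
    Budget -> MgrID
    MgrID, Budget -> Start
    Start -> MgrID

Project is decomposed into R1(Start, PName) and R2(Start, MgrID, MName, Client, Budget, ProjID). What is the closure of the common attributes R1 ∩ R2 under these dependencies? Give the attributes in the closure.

R1 ∩ R2 = {Start}.
Start → MgrID applies, adding MgrID
MgrID → Budget applies, adding Budget
Closure: {Start, MgrID, Budget}.

Start, MgrID, Budget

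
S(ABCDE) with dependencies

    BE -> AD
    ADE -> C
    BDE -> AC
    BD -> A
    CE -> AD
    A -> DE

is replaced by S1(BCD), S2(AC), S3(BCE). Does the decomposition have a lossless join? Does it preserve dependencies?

Lossless test (chase): applying each FD to every pair of rows produces no changes in the tableau, so no row becomes fully distinguished — the join is lossy.
Dependency preservation: the restricted closure of {BE} across the fragments never reaches {AD}, so BE → AD cannot be enforced without a join — not preserved.

lossy and not dependency-preserving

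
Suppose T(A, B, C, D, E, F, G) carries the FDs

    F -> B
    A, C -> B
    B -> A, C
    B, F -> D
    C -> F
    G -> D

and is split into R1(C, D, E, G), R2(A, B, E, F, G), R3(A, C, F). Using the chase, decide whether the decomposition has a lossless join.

Yes

Chase test. Columns are A, B, C, D, E, F, G; row i has aⱼ where attribute j ∈ Ri, else bᵢⱼ.
Initial tableau (one row per fragment):
  row 1: b11 b12 a3 a4 a5 b16 a7
  row 2: a1 a2 b23 b24 a5 a6 a7
  row 3: a1 b32 a3 b34 b35 a6 b37
Rows 2 and 3 agree on F; apply F→B and equate their B entries.
Rows 2 and 3 agree on B; apply B→A, C and equate their A, C entries.
Rows 2 and 3 agree on B, F; apply B, F→D and equate their D entries.
Rows 1 and 2 agree on C; apply C→F and equate their F entries.
Rows 1 and 2 agree on G; apply G→D and equate their D entries.
Rows 1 and 2 agree on F; apply F→B and equate their B entries.
Rows 1 and 2 agree on B; apply B→A, C and equate their A, C entries.
Row 1 is now all distinguished symbols — the join is lossless.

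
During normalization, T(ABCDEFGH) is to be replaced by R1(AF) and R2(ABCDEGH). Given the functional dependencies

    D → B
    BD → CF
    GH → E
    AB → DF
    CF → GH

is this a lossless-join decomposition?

No

Common attributes: R1 ∩ R2 = {A}.
No dependency enlarges {A}, so (A)⁺ = {A}.
The closure contains neither all of R1 = {AF} nor all of R2 = {ABCDEGH}, so the common attributes are not a superkey of either fragment. The join is lossy.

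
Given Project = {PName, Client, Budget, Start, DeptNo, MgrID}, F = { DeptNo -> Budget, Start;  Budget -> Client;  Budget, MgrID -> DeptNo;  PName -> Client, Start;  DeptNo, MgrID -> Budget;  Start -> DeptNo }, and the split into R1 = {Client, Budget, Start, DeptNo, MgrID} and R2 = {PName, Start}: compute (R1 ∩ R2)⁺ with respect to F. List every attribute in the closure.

Client, Budget, Start, DeptNo

R1 ∩ R2 = {Start}.
Start → DeptNo applies, adding DeptNo
DeptNo → Budget, Start applies, adding Budget
Budget → Client applies, adding Client
Closure: {Client, Budget, Start, DeptNo}.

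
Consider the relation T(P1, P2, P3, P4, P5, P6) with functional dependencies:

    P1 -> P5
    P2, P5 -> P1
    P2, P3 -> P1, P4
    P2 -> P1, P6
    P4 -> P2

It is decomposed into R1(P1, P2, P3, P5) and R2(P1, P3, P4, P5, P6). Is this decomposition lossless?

Common attributes: R1 ∩ R2 = {P1, P3, P5}.
No dependency enlarges {P1, P3, P5}, so (P1, P3, P5)⁺ = {P1, P3, P5}.
The closure contains neither all of R1 = {P1, P2, P3, P5} nor all of R2 = {P1, P3, P4, P5, P6}, so the common attributes are not a superkey of either fragment. The join is lossy.

No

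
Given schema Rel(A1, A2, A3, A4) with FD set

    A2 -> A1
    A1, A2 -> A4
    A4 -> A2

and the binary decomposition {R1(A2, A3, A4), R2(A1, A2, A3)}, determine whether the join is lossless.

Common attributes: R1 ∩ R2 = {A2, A3}.
Closure of {A2, A3}: A2 → A1 applies, adding A1; A1, A2 → A4 applies, adding A4. So (A2, A3)⁺ = {A1, A2, A3, A4}.
This closure contains every attribute of R1, so R1 ∩ R2 → R1. The join is lossless.

Yes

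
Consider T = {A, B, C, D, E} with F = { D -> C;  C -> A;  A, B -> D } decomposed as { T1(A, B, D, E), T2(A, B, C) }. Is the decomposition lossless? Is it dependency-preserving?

lossless but not dependency-preserving

Lossless test: (A, B)⁺ = {A, B, C, D}, which contains all of one fragment — lossless.
Dependency preservation: the restricted closure of {D} across the fragments never reaches {C}, so D → C cannot be enforced without a join — not preserved.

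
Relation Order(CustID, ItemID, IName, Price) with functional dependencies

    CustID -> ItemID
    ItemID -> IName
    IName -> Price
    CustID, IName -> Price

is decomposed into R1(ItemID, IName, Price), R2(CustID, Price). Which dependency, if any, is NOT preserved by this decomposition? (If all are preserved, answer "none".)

Check CustID → ItemID: no single fragment contains all of {CustID, ItemID}, and the restricted closure of {CustID} across the fragments never reaches {ItemID}.
ItemID → IName is preserved.
IName → Price is preserved.
CustID, IName → Price is preserved.

CustID -> ItemID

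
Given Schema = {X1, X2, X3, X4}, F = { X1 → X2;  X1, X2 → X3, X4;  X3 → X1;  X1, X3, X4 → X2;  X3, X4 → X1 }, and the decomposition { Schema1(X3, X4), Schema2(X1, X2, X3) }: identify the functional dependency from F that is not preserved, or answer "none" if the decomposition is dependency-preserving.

X1 → X2 lies within Schema2.
X1, X2 → X3, X4: restricted closure across fragments reaches X3, X4.
X3 → X1 lies within Schema2.
X1, X3, X4 → X2: restricted closure across fragments reaches X2.
X3, X4 → X1: restricted closure across fragments reaches X1.
Every dependency is enforceable on the fragments, so the decomposition is dependency-preserving.

none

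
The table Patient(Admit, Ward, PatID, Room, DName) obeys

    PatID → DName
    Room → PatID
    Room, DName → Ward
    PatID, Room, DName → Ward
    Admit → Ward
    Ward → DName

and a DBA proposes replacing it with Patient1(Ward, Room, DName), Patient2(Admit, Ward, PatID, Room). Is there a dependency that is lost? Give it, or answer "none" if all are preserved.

PatID → DName

Check PatID → DName: no single fragment contains all of {PatID, DName}, and the restricted closure of {PatID} across the fragments never reaches {DName}.
Room → PatID is preserved.
Room, DName → Ward is preserved.
PatID, Room, DName → Ward is preserved.
Admit → Ward is preserved.
Ward → DName is preserved.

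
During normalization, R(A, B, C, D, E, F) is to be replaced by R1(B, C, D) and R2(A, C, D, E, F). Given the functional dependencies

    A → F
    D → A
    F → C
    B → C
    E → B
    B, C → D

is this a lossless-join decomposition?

No

Common attributes: R1 ∩ R2 = {C, D}.
Closure of {C, D}: D → A applies, adding A; A → F applies, adding F. So (C, D)⁺ = {A, C, D, F}.
The closure contains neither all of R1 = {B, C, D} nor all of R2 = {A, C, D, E, F}, so the common attributes are not a superkey of either fragment. The join is lossy.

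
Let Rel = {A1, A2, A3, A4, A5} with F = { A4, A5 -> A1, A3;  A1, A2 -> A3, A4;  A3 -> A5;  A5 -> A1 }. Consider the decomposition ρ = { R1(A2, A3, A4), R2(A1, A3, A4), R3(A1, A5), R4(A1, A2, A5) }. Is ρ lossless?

Yes

Chase test. Columns are A1, A2, A3, A4, A5; row i has aⱼ where attribute j ∈ Ri, else bᵢⱼ.
Initial tableau (one row per fragment):
  row 1: b11 a2 a3 a4 b15
  row 2: a1 b22 a3 a4 b25
  row 3: a1 b32 b33 b34 a5
  row 4: a1 a2 b43 b44 a5
Rows 1 and 2 agree on A3; apply A3→A5 and equate their A5 entries.
Rows 1 and 2 agree on A5; apply A5→A1 and equate their A1 entries.
Rows 1 and 4 agree on A1, A2; apply A1, A2→A3, A4 and equate their A3, A4 entries.
Rows 1 and 4 agree on A3; apply A3→A5 and equate their A5 entries.
Row 1 is now all distinguished symbols — the join is lossless.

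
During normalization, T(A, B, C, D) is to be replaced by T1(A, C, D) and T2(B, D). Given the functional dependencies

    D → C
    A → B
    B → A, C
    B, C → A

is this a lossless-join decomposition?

No

Common attributes: T1 ∩ T2 = {D}.
Closure of {D}: D → C applies, adding C. So (D)⁺ = {C, D}.
The closure contains neither all of T1 = {A, C, D} nor all of T2 = {B, D}, so the common attributes are not a superkey of either fragment. The join is lossy.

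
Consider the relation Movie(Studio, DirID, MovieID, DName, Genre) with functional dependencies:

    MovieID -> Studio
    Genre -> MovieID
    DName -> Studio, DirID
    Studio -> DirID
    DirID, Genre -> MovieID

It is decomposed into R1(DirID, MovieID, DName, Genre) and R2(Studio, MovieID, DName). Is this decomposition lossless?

Yes

Common attributes: R1 ∩ R2 = {MovieID, DName}.
Closure of {MovieID, DName}: MovieID → Studio applies, adding Studio; DName → Studio, DirID applies, adding DirID. So (MovieID, DName)⁺ = {Studio, DirID, MovieID, DName}.
This closure contains every attribute of R2, so R1 ∩ R2 → R2. The join is lossless.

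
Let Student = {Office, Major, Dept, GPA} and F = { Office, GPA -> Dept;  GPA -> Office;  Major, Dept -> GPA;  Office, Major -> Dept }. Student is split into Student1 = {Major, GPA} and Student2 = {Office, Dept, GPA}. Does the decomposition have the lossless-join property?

Yes

Common attributes: Student1 ∩ Student2 = {GPA}.
Closure of {GPA}: GPA → Office applies, adding Office; Office, GPA → Dept applies, adding Dept. So (GPA)⁺ = {Office, Dept, GPA}.
This closure contains every attribute of Student2, so Student1 ∩ Student2 → Student2. The join is lossless.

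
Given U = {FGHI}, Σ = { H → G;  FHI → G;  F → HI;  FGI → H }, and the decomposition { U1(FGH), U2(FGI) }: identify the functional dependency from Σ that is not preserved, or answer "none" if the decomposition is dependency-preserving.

none

H → G lies within U1.
FHI → G: restricted closure across fragments reaches G.
F → HI: restricted closure across fragments reaches HI.
FGI → H: restricted closure across fragments reaches H.
Every dependency is enforceable on the fragments, so the decomposition is dependency-preserving.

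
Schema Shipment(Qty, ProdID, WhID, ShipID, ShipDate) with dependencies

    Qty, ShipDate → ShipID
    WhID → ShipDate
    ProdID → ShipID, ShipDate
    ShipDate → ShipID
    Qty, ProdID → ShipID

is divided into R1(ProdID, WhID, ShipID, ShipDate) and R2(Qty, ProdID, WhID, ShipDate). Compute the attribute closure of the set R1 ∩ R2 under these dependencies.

ProdID, WhID, ShipID, ShipDate

R1 ∩ R2 = {ProdID, WhID, ShipDate}.
ProdID → ShipID, ShipDate applies, adding ShipID
Closure: {ProdID, WhID, ShipID, ShipDate}.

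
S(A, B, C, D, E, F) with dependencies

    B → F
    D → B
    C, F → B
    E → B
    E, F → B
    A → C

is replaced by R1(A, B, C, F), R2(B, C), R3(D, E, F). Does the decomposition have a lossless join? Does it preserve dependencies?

lossy and not dependency-preserving

Lossless test (chase): Rows 1 and 2 agree on B; apply B→F and equate their F entries. No row becomes fully distinguished — the join is lossy.
Dependency preservation: the restricted closure of {D} across the fragments never reaches {B}, so D → B cannot be enforced without a join — not preserved.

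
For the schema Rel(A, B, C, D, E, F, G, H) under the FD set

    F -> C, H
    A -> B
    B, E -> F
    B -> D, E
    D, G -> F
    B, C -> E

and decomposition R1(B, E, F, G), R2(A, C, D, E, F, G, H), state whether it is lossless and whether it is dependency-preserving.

Lossless test: (E, F, G)⁺ = {C, E, F, G, H}, which is a superkey of neither fragment — lossy.
Dependency preservation: the restricted closure of {A} across the fragments never reaches {B}, so A → B cannot be enforced without a join — not preserved.

lossy and not dependency-preserving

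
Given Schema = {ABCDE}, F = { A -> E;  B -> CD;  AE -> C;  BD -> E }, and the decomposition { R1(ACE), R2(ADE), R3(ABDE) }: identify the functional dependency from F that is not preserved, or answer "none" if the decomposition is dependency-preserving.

Check B → CD: no single fragment contains all of {BCD}, and the restricted closure of {B} across the fragments never reaches {CD}.
A → E is preserved.
AE → C is preserved.
BD → E is preserved.

B -> CD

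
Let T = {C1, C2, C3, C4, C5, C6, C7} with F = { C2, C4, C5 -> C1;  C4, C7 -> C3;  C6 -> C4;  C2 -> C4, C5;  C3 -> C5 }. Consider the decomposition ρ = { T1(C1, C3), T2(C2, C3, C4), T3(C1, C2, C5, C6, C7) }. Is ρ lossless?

Chase test. Columns are C1, C2, C3, C4, C5, C6, C7; row i has aⱼ where attribute j ∈ Ti, else bᵢⱼ.
Initial tableau (one row per fragment):
  row 1: a1 b12 a3 b14 b15 b16 b17
  row 2: b21 a2 a3 a4 b25 b26 b27
  row 3: a1 a2 b33 b34 a5 a6 a7
Rows 2 and 3 agree on C2; apply C2→C4, C5 and equate their C4, C5 entries.
Rows 1 and 2 agree on C3; apply C3→C5 and equate their C5 entries.
Rows 2 and 3 agree on C2, C4, C5; apply C2, C4, C5→C1 and equate their C1 entries.
No row becomes fully distinguished — the join is lossy.

No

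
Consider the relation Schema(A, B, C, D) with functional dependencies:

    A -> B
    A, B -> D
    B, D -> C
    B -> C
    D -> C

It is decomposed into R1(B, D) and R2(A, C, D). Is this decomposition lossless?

Common attributes: R1 ∩ R2 = {D}.
Closure of {D}: D → C applies, adding C. So (D)⁺ = {C, D}.
The closure contains neither all of R1 = {B, D} nor all of R2 = {A, C, D}, so the common attributes are not a superkey of either fragment. The join is lossy.

No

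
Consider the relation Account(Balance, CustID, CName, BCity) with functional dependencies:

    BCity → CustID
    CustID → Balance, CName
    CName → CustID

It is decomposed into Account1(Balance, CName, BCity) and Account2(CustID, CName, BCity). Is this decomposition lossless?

Common attributes: Account1 ∩ Account2 = {CName, BCity}.
Closure of {CName, BCity}: BCity → CustID applies, adding CustID; CustID → Balance, CName applies, adding Balance. So (CName, BCity)⁺ = {Balance, CustID, CName, BCity}.
This closure contains every attribute of Account1, so Account1 ∩ Account2 → Account1. The join is lossless.

Yes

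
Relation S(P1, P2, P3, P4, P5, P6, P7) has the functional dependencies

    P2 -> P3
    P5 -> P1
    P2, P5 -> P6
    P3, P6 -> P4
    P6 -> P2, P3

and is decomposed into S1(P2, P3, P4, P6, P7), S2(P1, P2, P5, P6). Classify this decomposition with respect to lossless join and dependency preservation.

lossy but dependency-preserving

Lossless test: (P2, P6)⁺ = {P2, P3, P4, P6}, which is a superkey of neither fragment — lossy.
Dependency preservation: every FD's attributes lie within a single fragment, so each can be enforced locally — preserved.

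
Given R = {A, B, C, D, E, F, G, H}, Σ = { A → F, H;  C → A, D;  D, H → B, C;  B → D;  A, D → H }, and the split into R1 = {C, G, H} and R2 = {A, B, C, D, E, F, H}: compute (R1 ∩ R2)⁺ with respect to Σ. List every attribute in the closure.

R1 ∩ R2 = {C, H}.
C → A, D applies, adding A, D
D, H → B, C applies, adding B
A → F, H applies, adding F
Closure: {A, B, C, D, F, H}.

A, B, C, D, F, H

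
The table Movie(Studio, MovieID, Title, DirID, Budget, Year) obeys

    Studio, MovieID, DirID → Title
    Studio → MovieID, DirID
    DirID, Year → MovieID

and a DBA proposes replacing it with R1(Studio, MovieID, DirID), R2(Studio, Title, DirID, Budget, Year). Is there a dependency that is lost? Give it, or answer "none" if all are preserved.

Check DirID, Year → MovieID: no single fragment contains all of {MovieID, DirID, Year}, and the restricted closure of {DirID, Year} across the fragments never reaches {MovieID}.
Studio, MovieID, DirID → Title is preserved.
Studio → MovieID, DirID is preserved.

DirID, Year → MovieID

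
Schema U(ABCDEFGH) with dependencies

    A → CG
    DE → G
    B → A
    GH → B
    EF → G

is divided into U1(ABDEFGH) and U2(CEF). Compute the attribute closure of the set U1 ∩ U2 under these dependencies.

EFG

U1 ∩ U2 = {EF}.
EF → G applies, adding G
Closure: {EFG}.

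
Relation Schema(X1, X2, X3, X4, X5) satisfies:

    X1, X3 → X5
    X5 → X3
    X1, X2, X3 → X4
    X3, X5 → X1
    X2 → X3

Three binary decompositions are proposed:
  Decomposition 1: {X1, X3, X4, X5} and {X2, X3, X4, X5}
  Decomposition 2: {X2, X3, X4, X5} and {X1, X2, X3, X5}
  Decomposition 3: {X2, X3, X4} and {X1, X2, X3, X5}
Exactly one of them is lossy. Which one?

Decomposition 1: common = {X3, X4, X5}, closure = {X1, X3, X4, X5} → lossless.
Decomposition 2: common = {X2, X3, X5}, closure = {X1, X2, X3, X4, X5} → lossless.
Decomposition 3: common = {X2, X3}, closure = {X2, X3} → lossy.

Decomposition 3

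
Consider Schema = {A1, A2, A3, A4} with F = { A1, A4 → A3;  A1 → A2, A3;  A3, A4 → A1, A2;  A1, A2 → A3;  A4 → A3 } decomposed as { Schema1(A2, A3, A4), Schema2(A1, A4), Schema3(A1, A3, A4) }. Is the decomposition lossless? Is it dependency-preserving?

Lossless test (chase): Rows 2 and 3 agree on A1, A4; apply A1, A4→A3 and equate their A3 entries. Rows 2 and 3 agree on A1; apply A1→A2, A3 and equate their A2, A3 entries. Rows 1 and 2 agree on A3, A4; apply A3, A4→A1, A2 and equate their A1, A2 entries. Row 1 is now all distinguished symbols — the join is lossless.
Dependency preservation: the restricted closure of {A1} across the fragments never reaches {A2, A3}, so A1 → A2, A3 cannot be enforced without a join — not preserved.

lossless but not dependency-preserving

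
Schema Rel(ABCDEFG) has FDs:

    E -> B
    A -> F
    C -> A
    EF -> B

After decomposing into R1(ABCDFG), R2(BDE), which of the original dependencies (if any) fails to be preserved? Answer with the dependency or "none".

none

E → B lies within R2.
A → F lies within R1.
C → A lies within R1.
EF → B: restricted closure across fragments reaches B.
Every dependency is enforceable on the fragments, so the decomposition is dependency-preserving.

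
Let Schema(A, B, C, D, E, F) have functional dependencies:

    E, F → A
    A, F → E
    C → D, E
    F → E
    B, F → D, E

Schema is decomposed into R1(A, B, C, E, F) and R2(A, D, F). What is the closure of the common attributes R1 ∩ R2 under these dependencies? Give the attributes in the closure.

R1 ∩ R2 = {A, F}.
A, F → E applies, adding E
Closure: {A, E, F}.

A, E, F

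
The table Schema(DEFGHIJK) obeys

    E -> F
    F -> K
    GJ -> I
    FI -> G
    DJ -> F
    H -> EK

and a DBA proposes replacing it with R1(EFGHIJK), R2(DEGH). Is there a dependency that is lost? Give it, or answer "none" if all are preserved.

DJ -> F

Check DJ → F: no single fragment contains all of {DFJ}, and the restricted closure of {DJ} across the fragments never reaches {F}.
E → F is preserved.
F → K is preserved.
GJ → I is preserved.
FI → G is preserved.
H → EK is preserved.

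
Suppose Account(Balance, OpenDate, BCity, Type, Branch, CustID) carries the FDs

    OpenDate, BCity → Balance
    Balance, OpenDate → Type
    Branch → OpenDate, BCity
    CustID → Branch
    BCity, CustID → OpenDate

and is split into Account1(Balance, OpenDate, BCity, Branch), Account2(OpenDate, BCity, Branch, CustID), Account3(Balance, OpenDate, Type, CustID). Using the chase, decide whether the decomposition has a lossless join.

Yes

Chase test. Columns are Balance, OpenDate, BCity, Type, Branch, CustID; row i has aⱼ where attribute j ∈ Accounti, else bᵢⱼ.
Initial tableau (one row per fragment):
  row 1: a1 a2 a3 b14 a5 b16
  row 2: b21 a2 a3 b24 a5 a6
  row 3: a1 a2 b33 a4 b35 a6
Rows 1 and 2 agree on OpenDate, BCity; apply OpenDate, BCity→Balance and equate their Balance entries.
Rows 1 and 2 agree on Balance, OpenDate; apply Balance, OpenDate→Type and equate their Type entries.
Rows 1 and 3 agree on Balance, OpenDate; apply Balance, OpenDate→Type and equate their Type entries.
Rows 2 and 3 agree on CustID; apply CustID→Branch and equate their Branch entries.
Rows 1 and 3 agree on Branch; apply Branch→OpenDate, BCity and equate their OpenDate, BCity entries.
Row 2 is now all distinguished symbols — the join is lossless.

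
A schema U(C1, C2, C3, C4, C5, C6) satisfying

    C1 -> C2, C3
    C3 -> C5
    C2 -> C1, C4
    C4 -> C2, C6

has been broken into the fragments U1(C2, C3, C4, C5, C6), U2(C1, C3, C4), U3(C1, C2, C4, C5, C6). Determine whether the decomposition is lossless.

Chase test. Columns are C1, C2, C3, C4, C5, C6; row i has aⱼ where attribute j ∈ Ui, else bᵢⱼ.
Initial tableau (one row per fragment):
  row 1: b11 a2 a3 a4 a5 a6
  row 2: a1 b22 a3 a4 b25 b26
  row 3: a1 a2 b33 a4 a5 a6
Rows 2 and 3 agree on C1; apply C1→C2, C3 and equate their C2, C3 entries.
Rows 1 and 2 agree on C3; apply C3→C5 and equate their C5 entries.
Rows 1 and 2 agree on C2; apply C2→C1, C4 and equate their C1, C4 entries.
Rows 1 and 2 agree on C4; apply C4→C2, C6 and equate their C2, C6 entries.
Row 1 is now all distinguished symbols — the join is lossless.

Yes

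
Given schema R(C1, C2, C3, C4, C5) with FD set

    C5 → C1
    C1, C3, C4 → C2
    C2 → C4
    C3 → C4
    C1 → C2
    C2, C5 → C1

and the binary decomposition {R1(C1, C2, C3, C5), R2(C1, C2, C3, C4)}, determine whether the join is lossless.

Common attributes: R1 ∩ R2 = {C1, C2, C3}.
Closure of {C1, C2, C3}: C2 → C4 applies, adding C4. So (C1, C2, C3)⁺ = {C1, C2, C3, C4}.
This closure contains every attribute of R2, so R1 ∩ R2 → R2. The join is lossless.

Yes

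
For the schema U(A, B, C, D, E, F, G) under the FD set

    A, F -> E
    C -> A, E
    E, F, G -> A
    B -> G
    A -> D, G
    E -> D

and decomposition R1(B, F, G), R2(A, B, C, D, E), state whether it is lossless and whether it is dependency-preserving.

lossy and not dependency-preserving

Lossless test: (B)⁺ = {B, G}, which is a superkey of neither fragment — lossy.
Dependency preservation: the restricted closure of {A, F} across the fragments never reaches {E}, so A, F → E cannot be enforced without a join — not preserved.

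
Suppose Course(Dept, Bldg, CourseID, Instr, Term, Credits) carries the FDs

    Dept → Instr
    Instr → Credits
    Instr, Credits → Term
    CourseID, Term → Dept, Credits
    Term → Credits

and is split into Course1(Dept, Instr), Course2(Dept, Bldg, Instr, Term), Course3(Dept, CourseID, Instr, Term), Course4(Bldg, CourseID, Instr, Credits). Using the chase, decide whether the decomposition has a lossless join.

Yes

Chase test. Columns are Dept, Bldg, CourseID, Instr, Term, Credits; row i has aⱼ where attribute j ∈ Coursei, else bᵢⱼ.
Initial tableau (one row per fragment):
  row 1: a1 b12 b13 a4 b15 b16
  row 2: a1 a2 b23 a4 a5 b26
  row 3: a1 b32 a3 a4 a5 b36
  row 4: b41 a2 a3 a4 b45 a6
Rows 1 and 2 agree on Instr; apply Instr→Credits and equate their Credits entries.
Rows 1 and 3 agree on Instr; apply Instr→Credits and equate their Credits entries.
Rows 1 and 4 agree on Instr; apply Instr→Credits and equate their Credits entries.
Rows 1 and 2 agree on Instr, Credits; apply Instr, Credits→Term and equate their Term entries.
Rows 1 and 4 agree on Instr, Credits; apply Instr, Credits→Term and equate their Term entries.
Rows 3 and 4 agree on CourseID, Term; apply CourseID, Term→Dept, Credits and equate their Dept, Credits entries.
Row 4 is now all distinguished symbols — the join is lossless.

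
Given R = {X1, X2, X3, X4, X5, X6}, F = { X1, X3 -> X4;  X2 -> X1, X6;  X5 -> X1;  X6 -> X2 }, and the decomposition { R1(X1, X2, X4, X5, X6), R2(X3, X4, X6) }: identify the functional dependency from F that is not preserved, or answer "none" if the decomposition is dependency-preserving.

X1, X3 -> X4

Check X1, X3 → X4: no single fragment contains all of {X1, X3, X4}, and the restricted closure of {X1, X3} across the fragments never reaches {X4}.
X2 → X1, X6 is preserved.
X5 → X1 is preserved.
X6 → X2 is preserved.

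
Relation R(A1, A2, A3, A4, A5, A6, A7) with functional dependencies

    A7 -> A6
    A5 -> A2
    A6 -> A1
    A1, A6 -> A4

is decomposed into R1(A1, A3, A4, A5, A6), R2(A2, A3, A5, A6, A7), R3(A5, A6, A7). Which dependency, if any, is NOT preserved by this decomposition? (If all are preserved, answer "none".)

A7 → A6 lies within R2.
A5 → A2 lies within R2.
A6 → A1 lies within R1.
A1, A6 → A4 lies within R1.
Every dependency is enforceable on the fragments, so the decomposition is dependency-preserving.

none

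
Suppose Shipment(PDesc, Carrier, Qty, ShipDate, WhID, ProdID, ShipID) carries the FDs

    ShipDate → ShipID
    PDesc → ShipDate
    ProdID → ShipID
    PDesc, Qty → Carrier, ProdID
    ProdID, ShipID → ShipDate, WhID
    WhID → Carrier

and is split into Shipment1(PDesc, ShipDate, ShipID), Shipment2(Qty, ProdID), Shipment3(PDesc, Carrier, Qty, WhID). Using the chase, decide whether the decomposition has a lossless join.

Chase test. Columns are PDesc, Carrier, Qty, ShipDate, WhID, ProdID, ShipID; row i has aⱼ where attribute j ∈ Shipmenti, else bᵢⱼ.
Initial tableau (one row per fragment):
  row 1: a1 b12 b13 a4 b15 b16 a7
  row 2: b21 b22 a3 b24 b25 a6 b27
  row 3: a1 a2 a3 b34 a5 b36 b37
Rows 1 and 3 agree on PDesc; apply PDesc→ShipDate and equate their ShipDate entries.
Rows 1 and 3 agree on ShipDate; apply ShipDate→ShipID and equate their ShipID entries.
No row becomes fully distinguished — the join is lossy.

No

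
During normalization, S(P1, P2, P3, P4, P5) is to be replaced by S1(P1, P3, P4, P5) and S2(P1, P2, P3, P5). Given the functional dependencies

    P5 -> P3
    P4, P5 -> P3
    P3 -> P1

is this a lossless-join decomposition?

Common attributes: S1 ∩ S2 = {P1, P3, P5}.
No dependency enlarges {P1, P3, P5}, so (P1, P3, P5)⁺ = {P1, P3, P5}.
The closure contains neither all of S1 = {P1, P3, P4, P5} nor all of S2 = {P1, P2, P3, P5}, so the common attributes are not a superkey of either fragment. The join is lossy.

No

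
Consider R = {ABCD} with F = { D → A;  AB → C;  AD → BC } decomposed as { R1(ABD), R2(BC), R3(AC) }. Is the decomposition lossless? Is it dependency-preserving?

Lossless test (chase): applying each FD to every pair of rows produces no changes in the tableau, so no row becomes fully distinguished — the join is lossy.
Dependency preservation: the restricted closure of {AB} across the fragments never reaches {C}, so AB → C cannot be enforced without a join — not preserved.

lossy and not dependency-preserving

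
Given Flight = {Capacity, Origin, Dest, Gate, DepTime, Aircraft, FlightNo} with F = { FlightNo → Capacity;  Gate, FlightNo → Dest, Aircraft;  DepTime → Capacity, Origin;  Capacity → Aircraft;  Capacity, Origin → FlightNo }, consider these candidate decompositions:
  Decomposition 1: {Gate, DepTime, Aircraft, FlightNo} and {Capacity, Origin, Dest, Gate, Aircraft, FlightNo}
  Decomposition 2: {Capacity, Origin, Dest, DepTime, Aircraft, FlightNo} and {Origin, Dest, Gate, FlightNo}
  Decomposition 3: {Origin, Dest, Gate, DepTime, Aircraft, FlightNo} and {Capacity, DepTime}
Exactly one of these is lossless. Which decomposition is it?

Decomposition 3

Decomposition 1: common = {Gate, Aircraft, FlightNo}, closure = {Capacity, Dest, Gate, Aircraft, FlightNo} → lossy.
Decomposition 2: common = {Origin, Dest, FlightNo}, closure = {Capacity, Origin, Dest, Aircraft, FlightNo} → lossy.
Decomposition 3: common = {DepTime}, closure = {Capacity, Origin, DepTime, Aircraft, FlightNo} → lossless.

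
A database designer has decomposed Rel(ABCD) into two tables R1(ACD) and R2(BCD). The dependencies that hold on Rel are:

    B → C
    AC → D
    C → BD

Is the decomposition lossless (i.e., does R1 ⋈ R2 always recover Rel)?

Yes

Common attributes: R1 ∩ R2 = {CD}.
Closure of {CD}: C → BD applies, adding B. So (CD)⁺ = {BCD}.
This closure contains every attribute of R2, so R1 ∩ R2 → R2. The join is lossless.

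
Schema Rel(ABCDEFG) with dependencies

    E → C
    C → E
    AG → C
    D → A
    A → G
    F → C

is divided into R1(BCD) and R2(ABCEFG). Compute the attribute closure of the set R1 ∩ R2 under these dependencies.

R1 ∩ R2 = {BC}.
C → E applies, adding E
Closure: {BCE}.

BCE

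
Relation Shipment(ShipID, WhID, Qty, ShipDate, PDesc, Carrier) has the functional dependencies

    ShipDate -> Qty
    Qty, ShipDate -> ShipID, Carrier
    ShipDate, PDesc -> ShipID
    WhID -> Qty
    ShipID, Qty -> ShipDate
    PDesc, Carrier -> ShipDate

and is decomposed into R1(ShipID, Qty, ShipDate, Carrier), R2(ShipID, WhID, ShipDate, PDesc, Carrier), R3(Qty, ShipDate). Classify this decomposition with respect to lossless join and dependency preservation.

Lossless test (chase): Rows 1 and 2 agree on ShipDate; apply ShipDate→Qty and equate their Qty entries. Rows 1 and 3 agree on Qty, ShipDate; apply Qty, ShipDate→ShipID, Carrier and equate their ShipID, Carrier entries. Row 2 is now all distinguished symbols — the join is lossless.
Dependency preservation: the restricted closure of {WhID} across the fragments never reaches {Qty}, so WhID → Qty cannot be enforced without a join — not preserved.

lossless but not dependency-preserving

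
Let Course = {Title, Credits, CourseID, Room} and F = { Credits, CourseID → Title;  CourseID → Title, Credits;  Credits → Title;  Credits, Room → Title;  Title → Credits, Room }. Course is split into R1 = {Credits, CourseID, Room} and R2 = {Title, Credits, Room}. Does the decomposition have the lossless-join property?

Yes

Common attributes: R1 ∩ R2 = {Credits, Room}.
Closure of {Credits, Room}: Credits → Title applies, adding Title. So (Credits, Room)⁺ = {Title, Credits, Room}.
This closure contains every attribute of R2, so R1 ∩ R2 → R2. The join is lossless.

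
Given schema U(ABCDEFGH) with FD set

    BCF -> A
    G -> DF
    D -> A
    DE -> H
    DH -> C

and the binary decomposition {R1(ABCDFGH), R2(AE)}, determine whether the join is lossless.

Common attributes: R1 ∩ R2 = {A}.
No dependency enlarges {A}, so (A)⁺ = {A}.
The closure contains neither all of R1 = {ABCDFGH} nor all of R2 = {AE}, so the common attributes are not a superkey of either fragment. The join is lossy.

No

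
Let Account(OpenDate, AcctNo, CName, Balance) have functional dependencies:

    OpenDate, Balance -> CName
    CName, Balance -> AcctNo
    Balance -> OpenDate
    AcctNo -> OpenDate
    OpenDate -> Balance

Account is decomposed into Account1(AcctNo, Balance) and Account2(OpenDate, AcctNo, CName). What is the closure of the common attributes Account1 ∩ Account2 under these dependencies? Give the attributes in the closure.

Account1 ∩ Account2 = {AcctNo}.
AcctNo → OpenDate applies, adding OpenDate
OpenDate → Balance applies, adding Balance
OpenDate, Balance → CName applies, adding CName
Closure: {OpenDate, AcctNo, CName, Balance}.

OpenDate, AcctNo, CName, Balance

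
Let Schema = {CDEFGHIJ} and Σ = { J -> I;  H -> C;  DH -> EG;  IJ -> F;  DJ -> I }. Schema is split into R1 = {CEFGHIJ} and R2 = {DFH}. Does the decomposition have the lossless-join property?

Common attributes: R1 ∩ R2 = {FH}.
Closure of {FH}: H → C applies, adding C. So (FH)⁺ = {CFH}.
The closure contains neither all of R1 = {CEFGHIJ} nor all of R2 = {DFH}, so the common attributes are not a superkey of either fragment. The join is lossy.

No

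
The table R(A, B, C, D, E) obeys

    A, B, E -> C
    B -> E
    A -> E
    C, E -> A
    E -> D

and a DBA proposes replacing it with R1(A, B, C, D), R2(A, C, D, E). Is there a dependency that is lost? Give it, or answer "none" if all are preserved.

B -> E

Check B → E: no single fragment contains all of {B, E}, and the restricted closure of {B} across the fragments never reaches {E}.
A, B, E → C is preserved.
A → E is preserved.
C, E → A is preserved.
E → D is preserved.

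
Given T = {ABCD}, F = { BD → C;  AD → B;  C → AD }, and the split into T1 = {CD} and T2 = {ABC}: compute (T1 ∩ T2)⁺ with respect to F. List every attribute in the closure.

T1 ∩ T2 = {C}.
C → AD applies, adding AD
AD → B applies, adding B
Closure: {ABCD}.

ABCD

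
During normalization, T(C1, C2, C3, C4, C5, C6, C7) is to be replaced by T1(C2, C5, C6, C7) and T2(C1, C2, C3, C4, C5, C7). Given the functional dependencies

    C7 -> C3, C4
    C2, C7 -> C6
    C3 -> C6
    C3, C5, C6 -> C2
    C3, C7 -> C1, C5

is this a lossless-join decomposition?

Common attributes: T1 ∩ T2 = {C2, C5, C7}.
Closure of {C2, C5, C7}: C7 → C3, C4 applies, adding C3, C4; C2, C7 → C6 applies, adding C6; C3, C7 → C1, C5 applies, adding C1. So (C2, C5, C7)⁺ = {C1, C2, C3, C4, C5, C6, C7}.
This closure contains every attribute of T1, so T1 ∩ T2 → T1. The join is lossless.

Yes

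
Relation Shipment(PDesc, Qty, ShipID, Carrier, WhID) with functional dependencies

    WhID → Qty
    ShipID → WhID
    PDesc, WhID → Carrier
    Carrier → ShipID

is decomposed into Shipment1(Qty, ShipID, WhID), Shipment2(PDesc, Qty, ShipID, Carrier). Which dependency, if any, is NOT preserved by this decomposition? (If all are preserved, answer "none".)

PDesc, WhID → Carrier

Check PDesc, WhID → Carrier: no single fragment contains all of {PDesc, Carrier, WhID}, and the restricted closure of {PDesc, WhID} across the fragments never reaches {Carrier}.
WhID → Qty is preserved.
ShipID → WhID is preserved.
Carrier → ShipID is preserved.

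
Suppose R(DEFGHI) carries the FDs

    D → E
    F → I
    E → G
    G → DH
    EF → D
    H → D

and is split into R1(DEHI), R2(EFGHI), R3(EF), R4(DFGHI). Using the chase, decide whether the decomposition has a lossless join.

Chase test. Columns are DEFGHI; row i has aⱼ where attribute j ∈ Ri, else bᵢⱼ.
Initial tableau (one row per fragment):
  row 1: a1 a2 b13 b14 a5 a6
  row 2: b21 a2 a3 a4 a5 a6
  row 3: b31 a2 a3 b34 b35 b36
  row 4: a1 b42 a3 a4 a5 a6
Rows 1 and 4 agree on D; apply D→E and equate their E entries.
Rows 2 and 3 agree on F; apply F→I and equate their I entries.
Rows 1 and 2 agree on E; apply E→G and equate their G entries.
Rows 1 and 3 agree on E; apply E→G and equate their G entries.
Rows 1 and 2 agree on G; apply G→DH and equate their DH entries.
Rows 1 and 3 agree on G; apply G→DH and equate their DH entries.
Row 2 is now all distinguished symbols — the join is lossless.

Yes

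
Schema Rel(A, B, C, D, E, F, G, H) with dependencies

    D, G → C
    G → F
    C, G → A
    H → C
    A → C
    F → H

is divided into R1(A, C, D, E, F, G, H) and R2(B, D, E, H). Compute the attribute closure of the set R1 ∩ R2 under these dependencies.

C, D, E, H

R1 ∩ R2 = {D, E, H}.
H → C applies, adding C
Closure: {C, D, E, H}.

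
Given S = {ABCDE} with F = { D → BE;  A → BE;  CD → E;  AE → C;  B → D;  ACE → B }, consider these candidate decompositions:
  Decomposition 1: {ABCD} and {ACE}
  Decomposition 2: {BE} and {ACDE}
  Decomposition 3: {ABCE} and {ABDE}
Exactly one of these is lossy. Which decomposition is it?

Decomposition 2

Decomposition 1: common = {AC}, closure = {ABCDE} → lossless.
Decomposition 2: common = {E}, closure = {E} → lossy.
Decomposition 3: common = {ABE}, closure = {ABCDE} → lossless.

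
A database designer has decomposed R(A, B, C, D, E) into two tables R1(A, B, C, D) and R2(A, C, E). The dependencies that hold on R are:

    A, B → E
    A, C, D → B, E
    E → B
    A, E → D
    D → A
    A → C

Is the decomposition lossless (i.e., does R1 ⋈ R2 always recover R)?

No

Common attributes: R1 ∩ R2 = {A, C}.
No dependency enlarges {A, C}, so (A, C)⁺ = {A, C}.
The closure contains neither all of R1 = {A, B, C, D} nor all of R2 = {A, C, E}, so the common attributes are not a superkey of either fragment. The join is lossy.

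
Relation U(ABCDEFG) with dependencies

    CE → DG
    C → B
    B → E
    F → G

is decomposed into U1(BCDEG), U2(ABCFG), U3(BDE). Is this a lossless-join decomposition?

Yes

Chase test. Columns are ABCDEFG; row i has aⱼ where attribute j ∈ Ui, else bᵢⱼ.
Initial tableau (one row per fragment):
  row 1: b11 a2 a3 a4 a5 b16 a7
  row 2: a1 a2 a3 b24 b25 a6 a7
  row 3: b31 a2 b33 a4 a5 b36 b37
Rows 1 and 2 agree on B; apply B→E and equate their E entries.
Rows 1 and 2 agree on CE; apply CE→DG and equate their DG entries.
Row 2 is now all distinguished symbols — the join is lossless.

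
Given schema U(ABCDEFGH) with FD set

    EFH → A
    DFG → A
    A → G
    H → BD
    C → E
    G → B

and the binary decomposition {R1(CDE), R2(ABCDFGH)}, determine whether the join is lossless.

Yes

Common attributes: R1 ∩ R2 = {CD}.
Closure of {CD}: C → E applies, adding E. So (CD)⁺ = {CDE}.
This closure contains every attribute of R1, so R1 ∩ R2 → R1. The join is lossless.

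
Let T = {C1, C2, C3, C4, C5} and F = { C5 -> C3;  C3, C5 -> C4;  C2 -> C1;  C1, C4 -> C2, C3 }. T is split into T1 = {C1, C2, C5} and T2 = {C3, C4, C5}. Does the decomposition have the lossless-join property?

Yes

Common attributes: T1 ∩ T2 = {C5}.
Closure of {C5}: C5 → C3 applies, adding C3; C3, C5 → C4 applies, adding C4. So (C5)⁺ = {C3, C4, C5}.
This closure contains every attribute of T2, so T1 ∩ T2 → T2. The join is lossless.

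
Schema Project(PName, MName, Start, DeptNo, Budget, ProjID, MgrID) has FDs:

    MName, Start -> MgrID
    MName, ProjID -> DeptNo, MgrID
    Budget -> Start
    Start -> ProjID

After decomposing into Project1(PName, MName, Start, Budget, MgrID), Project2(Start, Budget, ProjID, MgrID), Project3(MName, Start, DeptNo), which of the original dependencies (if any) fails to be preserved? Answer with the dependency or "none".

Check MName, ProjID → DeptNo, MgrID: no single fragment contains all of {MName, DeptNo, ProjID, MgrID}, and the restricted closure of {MName, ProjID} across the fragments never reaches {DeptNo, MgrID}.
MName, Start → MgrID is preserved.
Budget → Start is preserved.
Start → ProjID is preserved.

MName, ProjID -> DeptNo, MgrID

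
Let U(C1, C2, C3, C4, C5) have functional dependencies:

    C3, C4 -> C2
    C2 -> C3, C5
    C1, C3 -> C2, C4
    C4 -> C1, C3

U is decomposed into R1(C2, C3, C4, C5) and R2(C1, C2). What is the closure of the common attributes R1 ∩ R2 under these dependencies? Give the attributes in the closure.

C2, C3, C5

R1 ∩ R2 = {C2}.
C2 → C3, C5 applies, adding C3, C5
Closure: {C2, C3, C5}.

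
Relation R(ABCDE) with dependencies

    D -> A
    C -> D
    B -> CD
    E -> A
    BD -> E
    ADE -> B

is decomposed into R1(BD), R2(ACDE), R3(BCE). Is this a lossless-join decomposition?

Yes

Chase test. Columns are ABCDE; row i has aⱼ where attribute j ∈ Ri, else bᵢⱼ.
Initial tableau (one row per fragment):
  row 1: b11 a2 b13 a4 b15
  row 2: a1 b22 a3 a4 a5
  row 3: b31 a2 a3 b34 a5
Rows 1 and 2 agree on D; apply D→A and equate their A entries.
Rows 2 and 3 agree on C; apply C→D and equate their D entries.
Rows 1 and 3 agree on B; apply B→CD and equate their CD entries.
Rows 2 and 3 agree on E; apply E→A and equate their A entries.
Rows 1 and 3 agree on BD; apply BD→E and equate their E entries.
Rows 1 and 2 agree on ADE; apply ADE→B and equate their B entries.
Row 1 is now all distinguished symbols — the join is lossless.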